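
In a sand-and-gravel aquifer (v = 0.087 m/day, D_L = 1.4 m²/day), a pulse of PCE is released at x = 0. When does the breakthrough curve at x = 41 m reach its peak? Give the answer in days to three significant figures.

321 days

For the 1D instantaneous-source solution, setting ∂C/∂t = 0 at fixed x gives v²t² + 2Dt − x² = 0, so t = (√(D² + v²x²) − D)/v².
√(D² + v²x²) = √(1.4² + 0.087² × 41²) = 3.832; v² = 0.007569.
t = (3.832 − 1.4)/0.007569 = 321 days (vs. the pure-advection estimate x/v = 471 d).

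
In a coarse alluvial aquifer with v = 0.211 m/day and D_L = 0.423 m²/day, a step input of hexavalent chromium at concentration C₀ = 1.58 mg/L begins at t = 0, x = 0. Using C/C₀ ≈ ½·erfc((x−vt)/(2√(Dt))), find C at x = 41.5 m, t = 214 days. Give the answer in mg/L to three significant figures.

0.959 mg/L

For a continuous step input, C/C₀ ≈ ½·erfc((x−vt)/(2√(Dt))).
vt = 0.211 × 214 = 45.154 m and 2√(Dt) = 2√(0.423 × 214) = 19.03 m.
Argument (x−vt)/(2√(Dt)) = (41.5 − 45.154)/19.03 = -0.1920; ½·erfc(-0.1920) = 0.6070.
C = 1.58 × 0.6070 = 0.959 mg/L.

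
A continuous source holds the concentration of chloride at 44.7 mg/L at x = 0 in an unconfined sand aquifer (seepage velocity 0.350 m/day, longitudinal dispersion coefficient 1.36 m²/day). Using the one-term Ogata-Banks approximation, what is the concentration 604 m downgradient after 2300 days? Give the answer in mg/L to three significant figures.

44.5 mg/L

For a continuous step input, C/C₀ ≈ ½·erfc((x−vt)/(2√(Dt))).
vt = 0.350 × 2300 = 805 m and 2√(Dt) = 2√(1.36 × 2300) = 111.9 m.
Argument (x−vt)/(2√(Dt)) = (604 − 805)/111.9 = -1.796; ½·erfc(-1.796) = 0.9945.
C = 44.7 × 0.9945 = 44.5 mg/L.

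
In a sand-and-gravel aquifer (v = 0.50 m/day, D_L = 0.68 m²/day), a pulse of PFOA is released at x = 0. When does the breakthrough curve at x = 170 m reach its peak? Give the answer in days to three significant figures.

For the 1D instantaneous-source solution, setting ∂C/∂t = 0 at fixed x gives v²t² + 2Dt − x² = 0, so t = (√(D² + v²x²) − D)/v².
√(D² + v²x²) = √(0.68² + 0.50² × 170²) = 85.00; v² = 0.25.
t = (85.00 − 0.68)/0.25 = 337 days (vs. the pure-advection estimate x/v = 340 d).

337 days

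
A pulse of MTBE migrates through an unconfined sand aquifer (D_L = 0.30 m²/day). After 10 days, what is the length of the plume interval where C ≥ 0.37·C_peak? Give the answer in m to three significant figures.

The plume is Gaussian with σ = √(2Dt) = √(2 × 0.30 × 10) = 2.449 m.
C/C_peak = exp(−Δx²/(2σ²)) = 0.37 ⇒ Δx = σ·√(−2 ln 0.37) = 2.449 × 1.410 = 3.453 m.
Width = 2Δx = 6.91 m.

6.91 m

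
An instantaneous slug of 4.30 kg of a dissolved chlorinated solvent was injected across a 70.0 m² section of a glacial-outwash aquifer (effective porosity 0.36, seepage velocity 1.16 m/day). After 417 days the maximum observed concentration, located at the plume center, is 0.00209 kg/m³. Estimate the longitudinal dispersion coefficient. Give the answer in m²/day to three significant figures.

1.27 m²/day

At the plume center C_max = M/(n_e·A·√(4πDt)), so D = M²/(4πt·(n_e·A·C_max)²).
n_e·A·C_max = 0.36 × 70.0 × 0.00209 = 0.05267 kg/m.
D = 4.30²/(4π × 417 × 0.05267²) = 1.27 m²/day.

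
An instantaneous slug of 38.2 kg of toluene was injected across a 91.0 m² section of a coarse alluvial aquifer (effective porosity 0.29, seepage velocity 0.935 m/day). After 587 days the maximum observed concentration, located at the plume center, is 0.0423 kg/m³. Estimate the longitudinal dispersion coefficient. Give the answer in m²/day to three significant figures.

0.159 m²/day

At the plume center C_max = M/(n_e·A·√(4πDt)), so D = M²/(4πt·(n_e·A·C_max)²).
n_e·A·C_max = 0.29 × 91.0 × 0.0423 = 1.116 kg/m.
D = 38.2²/(4π × 587 × 1.116²) = 0.159 m²/day.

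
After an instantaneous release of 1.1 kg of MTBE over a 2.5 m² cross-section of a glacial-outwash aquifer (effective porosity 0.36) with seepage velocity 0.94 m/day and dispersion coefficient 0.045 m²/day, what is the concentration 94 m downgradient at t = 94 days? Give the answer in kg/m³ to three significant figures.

0.0256 kg/m³

For an instantaneous plane source, C(x,t) = M/(n_e·A·√(4πDt)) · exp(−(x−vt)²/(4Dt)), with n_e·A the pore (flow) area.
Plume center vt = 0.94 × 94 = 88.36 m, so the well at 94 m is 5.64 m downgradient of the peak.
√(4πDt) = 7.291 m, giving peak height M/(n_e·A·√(4πDt)) = 1.1/(0.36 × 2.5 × 7.291) = 0.1676 kg/m³.
(x−vt)²/(4Dt) = (5.64)²/(4 × 0.045 × 94) = 1.880; exp(−1.880) = 0.1526.
C = 0.1676 × 0.1526 = 0.0256 kg/m³.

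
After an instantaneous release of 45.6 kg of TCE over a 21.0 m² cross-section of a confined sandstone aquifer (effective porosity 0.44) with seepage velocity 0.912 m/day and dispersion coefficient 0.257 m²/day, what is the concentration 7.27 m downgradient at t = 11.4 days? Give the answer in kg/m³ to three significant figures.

0.353 kg/m³

For an instantaneous plane source, C(x,t) = M/(n_e·A·√(4πDt)) · exp(−(x−vt)²/(4Dt)), with n_e·A the pore (flow) area.
Plume center vt = 0.912 × 11.4 = 10.3968 m, so the well at 7.27 m is 3.1268 m upgradient of the peak.
√(4πDt) = 6.068 m, giving peak height M/(n_e·A·√(4πDt)) = 45.6/(0.44 × 21.0 × 6.068) = 0.8133 kg/m³.
(x−vt)²/(4Dt) = (-3.1268)²/(4 × 0.257 × 11.4) = 0.8343; exp(−0.8343) = 0.4342.
C = 0.8133 × 0.4342 = 0.353 kg/m³.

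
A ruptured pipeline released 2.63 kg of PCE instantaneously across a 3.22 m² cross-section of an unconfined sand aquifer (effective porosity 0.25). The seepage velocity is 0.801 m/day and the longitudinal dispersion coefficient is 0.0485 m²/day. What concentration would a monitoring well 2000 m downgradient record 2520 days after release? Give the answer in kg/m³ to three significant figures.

For an instantaneous plane source, C(x,t) = M/(n_e·A·√(4πDt)) · exp(−(x−vt)²/(4Dt)), with n_e·A the pore (flow) area.
Plume center vt = 0.801 × 2520 = 2018.52 m, so the well at 2000 m is 18.52 m upgradient of the peak.
√(4πDt) = 39.19 m, giving peak height M/(n_e·A·√(4πDt)) = 2.63/(0.25 × 3.22 × 39.19) = 0.08337 kg/m³.
(x−vt)²/(4Dt) = (-18.52)²/(4 × 0.0485 × 2520) = 0.7016; exp(−0.7016) = 0.4958.
C = 0.08337 × 0.4958 = 0.0413 kg/m³.

0.0413 kg/m³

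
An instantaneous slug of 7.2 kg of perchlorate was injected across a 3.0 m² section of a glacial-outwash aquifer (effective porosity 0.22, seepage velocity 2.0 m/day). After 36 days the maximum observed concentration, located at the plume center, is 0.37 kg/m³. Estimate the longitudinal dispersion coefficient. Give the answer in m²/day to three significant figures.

1.92 m²/day

At the plume center C_max = M/(n_e·A·√(4πDt)), so D = M²/(4πt·(n_e·A·C_max)²).
n_e·A·C_max = 0.22 × 3.0 × 0.37 = 0.2442 kg/m.
D = 7.2²/(4π × 36 × 0.2442²) = 1.92 m²/day.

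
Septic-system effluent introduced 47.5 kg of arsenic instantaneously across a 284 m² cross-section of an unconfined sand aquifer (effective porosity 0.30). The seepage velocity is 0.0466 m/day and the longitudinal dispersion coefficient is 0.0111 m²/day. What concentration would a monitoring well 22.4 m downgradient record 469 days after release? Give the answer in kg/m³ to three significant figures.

0.0680 kg/m³

For an instantaneous plane source, C(x,t) = M/(n_e·A·√(4πDt)) · exp(−(x−vt)²/(4Dt)), with n_e·A the pore (flow) area.
Plume center vt = 0.0466 × 469 = 21.8554 m, so the well at 22.4 m is 0.5446 m downgradient of the peak.
√(4πDt) = 8.088 m, giving peak height M/(n_e·A·√(4πDt)) = 47.5/(0.30 × 284 × 8.088) = 0.06893 kg/m³.
(x−vt)²/(4Dt) = (0.5446)²/(4 × 0.0111 × 469) = 0.01424; exp(−0.01424) = 0.9859.
C = 0.06893 × 0.9859 = 0.0680 kg/m³.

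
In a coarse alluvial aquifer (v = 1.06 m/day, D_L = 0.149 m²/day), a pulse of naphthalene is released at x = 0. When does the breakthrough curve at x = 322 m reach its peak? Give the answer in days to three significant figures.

304 days

For the 1D instantaneous-source solution, setting ∂C/∂t = 0 at fixed x gives v²t² + 2Dt − x² = 0, so t = (√(D² + v²x²) − D)/v².
√(D² + v²x²) = √(0.149² + 1.06² × 322²) = 341.3; v² = 1.1236.
t = (341.3 − 0.149)/1.1236 = 304 days (vs. the pure-advection estimate x/v = 304 d).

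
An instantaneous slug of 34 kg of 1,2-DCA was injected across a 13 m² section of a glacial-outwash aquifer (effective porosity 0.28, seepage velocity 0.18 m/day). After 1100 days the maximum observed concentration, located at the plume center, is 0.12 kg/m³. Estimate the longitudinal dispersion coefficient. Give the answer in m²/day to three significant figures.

At the plume center C_max = M/(n_e·A·√(4πDt)), so D = M²/(4πt·(n_e·A·C_max)²).
n_e·A·C_max = 0.28 × 13 × 0.12 = 0.4368 kg/m.
D = 34²/(4π × 1100 × 0.4368²) = 0.438 m²/day.

0.438 m²/day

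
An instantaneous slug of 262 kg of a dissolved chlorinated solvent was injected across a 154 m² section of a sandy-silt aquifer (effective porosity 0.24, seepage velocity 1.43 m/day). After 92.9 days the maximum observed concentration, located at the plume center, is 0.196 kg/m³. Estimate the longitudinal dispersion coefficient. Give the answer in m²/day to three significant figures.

At the plume center C_max = M/(n_e·A·√(4πDt)), so D = M²/(4πt·(n_e·A·C_max)²).
n_e·A·C_max = 0.24 × 154 × 0.196 = 7.244 kg/m.
D = 262²/(4π × 92.9 × 7.244²) = 1.12 m²/day.

1.12 m²/day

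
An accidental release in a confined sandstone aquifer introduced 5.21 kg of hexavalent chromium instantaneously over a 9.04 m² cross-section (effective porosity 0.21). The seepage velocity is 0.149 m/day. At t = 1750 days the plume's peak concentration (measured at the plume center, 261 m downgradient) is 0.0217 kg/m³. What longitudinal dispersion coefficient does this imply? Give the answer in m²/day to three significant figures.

At the plume center C_max = M/(n_e·A·√(4πDt)), so D = M²/(4πt·(n_e·A·C_max)²).
n_e·A·C_max = 0.21 × 9.04 × 0.0217 = 0.04120 kg/m.
D = 5.21²/(4π × 1750 × 0.04120²) = 0.727 m²/day.

0.727 m²/day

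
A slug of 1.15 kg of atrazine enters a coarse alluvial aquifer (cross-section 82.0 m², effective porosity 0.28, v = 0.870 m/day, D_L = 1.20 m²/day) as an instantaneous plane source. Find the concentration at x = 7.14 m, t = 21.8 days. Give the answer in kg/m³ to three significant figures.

For an instantaneous plane source, C(x,t) = M/(n_e·A·√(4πDt)) · exp(−(x−vt)²/(4Dt)), with n_e·A the pore (flow) area.
Plume center vt = 0.870 × 21.8 = 18.966 m, so the well at 7.14 m is 11.826 m upgradient of the peak.
√(4πDt) = 18.13 m, giving peak height M/(n_e·A·√(4πDt)) = 1.15/(0.28 × 82.0 × 18.13) = 0.002763 kg/m³.
(x−vt)²/(4Dt) = (-11.826)²/(4 × 1.20 × 21.8) = 1.337; exp(−1.337) = 0.2626.
C = 0.002763 × 0.2626 = 0.000726 kg/m³.

0.000726 kg/m³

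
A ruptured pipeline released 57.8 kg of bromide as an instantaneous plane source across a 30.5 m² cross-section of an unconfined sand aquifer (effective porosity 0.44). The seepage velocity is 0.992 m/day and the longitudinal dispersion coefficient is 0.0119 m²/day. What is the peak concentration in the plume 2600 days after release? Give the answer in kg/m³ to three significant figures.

0.218 kg/m³

The peak of an instantaneous 1D plume sits at x = vt; there the Gaussian factor is 1 and C_max = M/(n_e·A·√(4πDt)), where n_e·A is the pore area the mass is dissolved in.
√(4πDt) = √(4π × 0.0119 × 2600) = 19.72 m, so C_max = 57.8/(0.44 × 30.5 × 19.72) = 0.218 kg/m³.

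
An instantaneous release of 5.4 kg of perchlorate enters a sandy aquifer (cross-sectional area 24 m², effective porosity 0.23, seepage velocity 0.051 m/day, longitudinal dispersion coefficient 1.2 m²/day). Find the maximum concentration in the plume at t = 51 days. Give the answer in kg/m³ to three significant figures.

The peak of an instantaneous 1D plume sits at x = vt; there the Gaussian factor is 1 and C_max = M/(n_e·A·√(4πDt)), where n_e·A is the pore area the mass is dissolved in.
√(4πDt) = √(4π × 1.2 × 51) = 27.73 m, so C_max = 5.4/(0.23 × 24 × 27.73) = 0.0353 kg/m³.

0.0353 kg/m³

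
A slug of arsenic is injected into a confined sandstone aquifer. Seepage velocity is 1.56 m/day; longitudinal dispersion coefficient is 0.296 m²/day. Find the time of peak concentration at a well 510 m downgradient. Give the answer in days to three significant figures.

For the 1D instantaneous-source solution, setting ∂C/∂t = 0 at fixed x gives v²t² + 2Dt − x² = 0, so t = (√(D² + v²x²) − D)/v².
√(D² + v²x²) = √(0.296² + 1.56² × 510²) = 795.6; v² = 2.4336.
t = (795.6 − 0.296)/2.4336 = 327 days (vs. the pure-advection estimate x/v = 327 d).

327 days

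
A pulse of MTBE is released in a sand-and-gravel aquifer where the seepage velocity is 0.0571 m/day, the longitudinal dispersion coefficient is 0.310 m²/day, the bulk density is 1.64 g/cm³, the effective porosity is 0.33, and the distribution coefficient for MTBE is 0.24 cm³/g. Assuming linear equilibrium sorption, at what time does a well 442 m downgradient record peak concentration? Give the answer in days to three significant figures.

16800 days

Retardation factor R = 1 + ρ_b·K_d/n = 1 + 1.64 × 0.24/0.33 = 2.193.
Sorption retards both mechanisms: v_R = v/R = 0.02604 m/day, D_R = D/R = 0.1414 m²/day.
Peak time from v_R²t² + 2D_R t − x² = 0: t = (√(D_R² + v_R²x²) − D_R)/v_R².
√(D_R² + v_R²x²) = √(0.1414² + 0.02604² × 442²) = 11.51; v_R² = 0.0006781.
t = (11.51 − 0.1414)/0.0006781 = 16800 days.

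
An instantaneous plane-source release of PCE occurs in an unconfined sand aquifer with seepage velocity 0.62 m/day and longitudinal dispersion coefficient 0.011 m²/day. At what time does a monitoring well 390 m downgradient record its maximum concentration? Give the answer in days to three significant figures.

For the 1D instantaneous-source solution, setting ∂C/∂t = 0 at fixed x gives v²t² + 2Dt − x² = 0, so t = (√(D² + v²x²) − D)/v².
√(D² + v²x²) = √(0.011² + 0.62² × 390²) = 241.8; v² = 0.3844.
t = (241.8 − 0.011)/0.3844 = 629 days (vs. the pure-advection estimate x/v = 629 d).

629 days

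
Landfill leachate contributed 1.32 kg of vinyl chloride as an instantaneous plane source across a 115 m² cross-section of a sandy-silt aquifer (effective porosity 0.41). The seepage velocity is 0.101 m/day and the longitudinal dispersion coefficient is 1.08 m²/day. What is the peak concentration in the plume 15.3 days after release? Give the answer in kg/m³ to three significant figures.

0.00194 kg/m³

The peak of an instantaneous 1D plume sits at x = vt; there the Gaussian factor is 1 and C_max = M/(n_e·A·√(4πDt)), where n_e·A is the pore area the mass is dissolved in.
√(4πDt) = √(4π × 1.08 × 15.3) = 14.41 m, so C_max = 1.32/(0.41 × 115 × 14.41) = 0.00194 kg/m³.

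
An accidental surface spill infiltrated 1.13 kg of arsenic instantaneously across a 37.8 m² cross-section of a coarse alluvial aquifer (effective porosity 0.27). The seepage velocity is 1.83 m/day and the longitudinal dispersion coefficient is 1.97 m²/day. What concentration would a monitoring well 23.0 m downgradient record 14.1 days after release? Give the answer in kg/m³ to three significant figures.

0.00552 kg/m³

For an instantaneous plane source, C(x,t) = M/(n_e·A·√(4πDt)) · exp(−(x−vt)²/(4Dt)), with n_e·A the pore (flow) area.
Plume center vt = 1.83 × 14.1 = 25.803 m, so the well at 23.0 m is 2.803 m upgradient of the peak.
√(4πDt) = 18.68 m, giving peak height M/(n_e·A·√(4πDt)) = 1.13/(0.27 × 37.8 × 18.68) = 0.005927 kg/m³.
(x−vt)²/(4Dt) = (-2.803)²/(4 × 1.97 × 14.1) = 0.07071; exp(−0.07071) = 0.9317.
C = 0.005927 × 0.9317 = 0.00552 kg/m³.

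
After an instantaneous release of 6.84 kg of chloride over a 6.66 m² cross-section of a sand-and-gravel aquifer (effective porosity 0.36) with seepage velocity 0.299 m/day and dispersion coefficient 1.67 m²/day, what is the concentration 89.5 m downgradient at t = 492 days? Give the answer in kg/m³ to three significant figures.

For an instantaneous plane source, C(x,t) = M/(n_e·A·√(4πDt)) · exp(−(x−vt)²/(4Dt)), with n_e·A the pore (flow) area.
Plume center vt = 0.299 × 492 = 147.108 m, so the well at 89.5 m is 57.608 m upgradient of the peak.
√(4πDt) = 101.6 m, giving peak height M/(n_e·A·√(4πDt)) = 6.84/(0.36 × 6.66 × 101.6) = 0.02808 kg/m³.
(x−vt)²/(4Dt) = (-57.608)²/(4 × 1.67 × 492) = 1.010; exp(−1.010) = 0.3642.
C = 0.02808 × 0.3642 = 0.0102 kg/m³.

0.0102 kg/m³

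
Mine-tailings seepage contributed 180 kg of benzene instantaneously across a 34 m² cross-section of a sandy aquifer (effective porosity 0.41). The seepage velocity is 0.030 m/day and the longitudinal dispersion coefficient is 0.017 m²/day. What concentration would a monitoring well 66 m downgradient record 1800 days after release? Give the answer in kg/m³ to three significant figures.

For an instantaneous plane source, C(x,t) = M/(n_e·A·√(4πDt)) · exp(−(x−vt)²/(4Dt)), with n_e·A the pore (flow) area.
Plume center vt = 0.030 × 1800 = 54 m, so the well at 66 m is 12 m downgradient of the peak.
√(4πDt) = 19.61 m, giving peak height M/(n_e·A·√(4πDt)) = 180/(0.41 × 34 × 19.61) = 0.6585 kg/m³.
(x−vt)²/(4Dt) = (12)²/(4 × 0.017 × 1800) = 1.176; exp(−1.176) = 0.3085.
C = 0.6585 × 0.3085 = 0.203 kg/m³.

0.203 kg/m³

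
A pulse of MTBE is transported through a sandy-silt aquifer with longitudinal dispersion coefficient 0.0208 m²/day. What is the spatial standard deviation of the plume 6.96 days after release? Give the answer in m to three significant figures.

0.538 m

Dispersive spreading gives a Gaussian with σ² = 2Dt; advection only shifts the center.
σ = √(2 × 0.0208 × 6.96) = 0.538 m.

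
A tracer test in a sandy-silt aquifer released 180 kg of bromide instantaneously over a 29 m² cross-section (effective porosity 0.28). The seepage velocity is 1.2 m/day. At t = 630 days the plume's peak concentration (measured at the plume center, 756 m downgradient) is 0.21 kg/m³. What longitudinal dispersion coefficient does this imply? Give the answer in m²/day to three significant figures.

At the plume center C_max = M/(n_e·A·√(4πDt)), so D = M²/(4πt·(n_e·A·C_max)²).
n_e·A·C_max = 0.28 × 29 × 0.21 = 1.705 kg/m.
D = 180²/(4π × 630 × 1.705²) = 1.41 m²/day.

1.41 m²/day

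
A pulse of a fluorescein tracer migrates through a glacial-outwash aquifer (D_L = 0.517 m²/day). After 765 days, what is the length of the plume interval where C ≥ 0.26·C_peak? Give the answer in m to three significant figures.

92.3 m

The plume is Gaussian with σ = √(2Dt) = √(2 × 0.517 × 765) = 28.12 m.
C/C_peak = exp(−Δx²/(2σ²)) = 0.26 ⇒ Δx = σ·√(−2 ln 0.26) = 28.12 × 1.641 = 46.14 m.
Width = 2Δx = 92.3 m.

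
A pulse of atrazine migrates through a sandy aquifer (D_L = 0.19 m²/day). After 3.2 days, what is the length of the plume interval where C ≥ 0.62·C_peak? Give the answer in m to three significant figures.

The plume is Gaussian with σ = √(2Dt) = √(2 × 0.19 × 3.2) = 1.103 m.
C/C_peak = exp(−Δx²/(2σ²)) = 0.62 ⇒ Δx = σ·√(−2 ln 0.62) = 1.103 × 0.9778 = 1.079 m.
Width = 2Δx = 2.16 m.

2.16 m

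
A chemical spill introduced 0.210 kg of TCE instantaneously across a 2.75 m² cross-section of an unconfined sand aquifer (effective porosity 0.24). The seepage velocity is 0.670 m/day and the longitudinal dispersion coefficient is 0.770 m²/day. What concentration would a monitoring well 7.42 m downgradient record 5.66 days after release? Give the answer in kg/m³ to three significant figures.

0.0202 kg/m³

For an instantaneous plane source, C(x,t) = M/(n_e·A·√(4πDt)) · exp(−(x−vt)²/(4Dt)), with n_e·A the pore (flow) area.
Plume center vt = 0.670 × 5.66 = 3.7922 m, so the well at 7.42 m is 3.6278 m downgradient of the peak.
√(4πDt) = 7.400 m, giving peak height M/(n_e·A·√(4πDt)) = 0.210/(0.24 × 2.75 × 7.400) = 0.04300 kg/m³.
(x−vt)²/(4Dt) = (3.6278)²/(4 × 0.770 × 5.66) = 0.7550; exp(−0.7550) = 0.4700.
C = 0.04300 × 0.4700 = 0.0202 kg/m³.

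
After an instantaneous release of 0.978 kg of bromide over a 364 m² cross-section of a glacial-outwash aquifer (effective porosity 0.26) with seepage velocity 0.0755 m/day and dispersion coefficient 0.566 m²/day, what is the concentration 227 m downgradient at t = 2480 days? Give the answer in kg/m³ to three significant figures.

For an instantaneous plane source, C(x,t) = M/(n_e·A·√(4πDt)) · exp(−(x−vt)²/(4Dt)), with n_e·A the pore (flow) area.
Plume center vt = 0.0755 × 2480 = 187.24 m, so the well at 227 m is 39.76 m downgradient of the peak.
√(4πDt) = 132.8 m, giving peak height M/(n_e·A·√(4πDt)) = 0.978/(0.26 × 364 × 132.8) = 7.782e-05 kg/m³.
(x−vt)²/(4Dt) = (39.76)²/(4 × 0.566 × 2480) = 0.2816; exp(−0.2816) = 0.7546.
C = 7.782e-05 × 0.7546 = 5.87e-05 kg/m³.

5.87e-05 kg/m³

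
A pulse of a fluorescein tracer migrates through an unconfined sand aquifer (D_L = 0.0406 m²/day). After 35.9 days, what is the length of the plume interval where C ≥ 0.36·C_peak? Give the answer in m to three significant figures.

The plume is Gaussian with σ = √(2Dt) = √(2 × 0.0406 × 35.9) = 1.707 m.
C/C_peak = exp(−Δx²/(2σ²)) = 0.36 ⇒ Δx = σ·√(−2 ln 0.36) = 1.707 × 1.429 = 2.439 m.
Width = 2Δx = 4.88 m.

4.88 m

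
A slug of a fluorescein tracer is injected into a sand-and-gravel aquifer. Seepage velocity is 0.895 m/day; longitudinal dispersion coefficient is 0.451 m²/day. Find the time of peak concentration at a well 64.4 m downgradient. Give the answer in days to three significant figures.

71.4 days

For the 1D instantaneous-source solution, setting ∂C/∂t = 0 at fixed x gives v²t² + 2Dt − x² = 0, so t = (√(D² + v²x²) − D)/v².
√(D² + v²x²) = √(0.451² + 0.895² × 64.4²) = 57.64; v² = 0.801025.
t = (57.64 − 0.451)/0.801025 = 71.4 days (vs. the pure-advection estimate x/v = 72.0 d).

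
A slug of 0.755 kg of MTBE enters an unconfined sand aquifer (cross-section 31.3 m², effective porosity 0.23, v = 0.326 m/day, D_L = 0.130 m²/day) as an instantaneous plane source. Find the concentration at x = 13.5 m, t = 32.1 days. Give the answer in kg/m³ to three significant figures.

For an instantaneous plane source, C(x,t) = M/(n_e·A·√(4πDt)) · exp(−(x−vt)²/(4Dt)), with n_e·A the pore (flow) area.
Plume center vt = 0.326 × 32.1 = 10.4646 m, so the well at 13.5 m is 3.0354 m downgradient of the peak.
√(4πDt) = 7.242 m, giving peak height M/(n_e·A·√(4πDt)) = 0.755/(0.23 × 31.3 × 7.242) = 0.01448 kg/m³.
(x−vt)²/(4Dt) = (3.0354)²/(4 × 0.130 × 32.1) = 0.5520; exp(−0.5520) = 0.5758.
C = 0.01448 × 0.5758 = 0.00834 kg/m³.

0.00834 kg/m³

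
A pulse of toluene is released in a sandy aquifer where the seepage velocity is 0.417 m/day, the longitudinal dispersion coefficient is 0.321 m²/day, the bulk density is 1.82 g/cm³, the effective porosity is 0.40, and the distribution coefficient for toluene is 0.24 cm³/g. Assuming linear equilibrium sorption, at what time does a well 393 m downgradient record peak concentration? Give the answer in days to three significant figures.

1970 days

Retardation factor R = 1 + ρ_b·K_d/n = 1 + 1.82 × 0.24/0.40 = 2.092.
Sorption retards both mechanisms: v_R = v/R = 0.1993 m/day, D_R = D/R = 0.1534 m²/day.
Peak time from v_R²t² + 2D_R t − x² = 0: t = (√(D_R² + v_R²x²) − D_R)/v_R².
√(D_R² + v_R²x²) = √(0.1534² + 0.1993² × 393²) = 78.33; v_R² = 0.03972.
t = (78.33 − 0.1534)/0.03972 = 1970 days.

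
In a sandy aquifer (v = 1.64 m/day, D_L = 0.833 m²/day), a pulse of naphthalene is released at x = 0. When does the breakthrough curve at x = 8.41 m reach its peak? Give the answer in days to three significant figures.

For the 1D instantaneous-source solution, setting ∂C/∂t = 0 at fixed x gives v²t² + 2Dt − x² = 0, so t = (√(D² + v²x²) − D)/v².
√(D² + v²x²) = √(0.833² + 1.64² × 8.41²) = 13.82; v² = 2.6896.
t = (13.82 − 0.833)/2.6896 = 4.83 days (vs. the pure-advection estimate x/v = 5.13 d).

4.83 days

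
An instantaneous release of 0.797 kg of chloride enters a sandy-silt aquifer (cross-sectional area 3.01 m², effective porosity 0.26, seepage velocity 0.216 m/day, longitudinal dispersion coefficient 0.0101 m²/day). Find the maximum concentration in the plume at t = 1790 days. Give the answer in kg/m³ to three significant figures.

The peak of an instantaneous 1D plume sits at x = vt; there the Gaussian factor is 1 and C_max = M/(n_e·A·√(4πDt)), where n_e·A is the pore area the mass is dissolved in.
√(4πDt) = √(4π × 0.0101 × 1790) = 15.07 m, so C_max = 0.797/(0.26 × 3.01 × 15.07) = 0.0676 kg/m³.

0.0676 kg/m³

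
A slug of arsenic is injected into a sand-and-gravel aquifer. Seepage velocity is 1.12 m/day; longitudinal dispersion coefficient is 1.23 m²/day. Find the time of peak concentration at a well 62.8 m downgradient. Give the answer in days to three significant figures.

55.1 days

For the 1D instantaneous-source solution, setting ∂C/∂t = 0 at fixed x gives v²t² + 2Dt − x² = 0, so t = (√(D² + v²x²) − D)/v².
√(D² + v²x²) = √(1.23² + 1.12² × 62.8²) = 70.35; v² = 1.2544.
t = (70.35 − 1.23)/1.2544 = 55.1 days (vs. the pure-advection estimate x/v = 56.1 d).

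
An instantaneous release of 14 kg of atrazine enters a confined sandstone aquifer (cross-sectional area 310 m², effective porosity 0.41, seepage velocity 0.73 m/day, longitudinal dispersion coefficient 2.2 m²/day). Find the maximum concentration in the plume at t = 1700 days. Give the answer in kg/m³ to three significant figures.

The peak of an instantaneous 1D plume sits at x = vt; there the Gaussian factor is 1 and C_max = M/(n_e·A·√(4πDt)), where n_e·A is the pore area the mass is dissolved in.
√(4πDt) = √(4π × 2.2 × 1700) = 216.8 m, so C_max = 14/(0.41 × 310 × 216.8) = 0.000508 kg/m³.

0.000508 kg/m³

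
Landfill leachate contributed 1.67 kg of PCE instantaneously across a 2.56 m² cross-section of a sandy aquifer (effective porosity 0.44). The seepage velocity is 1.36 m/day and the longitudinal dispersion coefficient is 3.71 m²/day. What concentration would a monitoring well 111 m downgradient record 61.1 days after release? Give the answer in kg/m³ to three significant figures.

0.0118 kg/m³

For an instantaneous plane source, C(x,t) = M/(n_e·A·√(4πDt)) · exp(−(x−vt)²/(4Dt)), with n_e·A the pore (flow) area.
Plume center vt = 1.36 × 61.1 = 83.096 m, so the well at 111 m is 27.904 m downgradient of the peak.
√(4πDt) = 53.37 m, giving peak height M/(n_e·A·√(4πDt)) = 1.67/(0.44 × 2.56 × 53.37) = 0.02778 kg/m³.
(x−vt)²/(4Dt) = (27.904)²/(4 × 3.71 × 61.1) = 0.8587; exp(−0.8587) = 0.4237.
C = 0.02778 × 0.4237 = 0.0118 kg/m³.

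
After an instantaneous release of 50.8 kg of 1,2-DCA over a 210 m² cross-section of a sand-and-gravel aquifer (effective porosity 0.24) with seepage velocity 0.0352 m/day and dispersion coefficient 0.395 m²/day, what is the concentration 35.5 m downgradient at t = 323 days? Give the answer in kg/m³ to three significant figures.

For an instantaneous plane source, C(x,t) = M/(n_e·A·√(4πDt)) · exp(−(x−vt)²/(4Dt)), with n_e·A the pore (flow) area.
Plume center vt = 0.0352 × 323 = 11.3696 m, so the well at 35.5 m is 24.1304 m downgradient of the peak.
√(4πDt) = 40.04 m, giving peak height M/(n_e·A·√(4πDt)) = 50.8/(0.24 × 210 × 40.04) = 0.02517 kg/m³.
(x−vt)²/(4Dt) = (24.1304)²/(4 × 0.395 × 323) = 1.141; exp(−1.141) = 0.3195.
C = 0.02517 × 0.3195 = 0.00804 kg/m³.

0.00804 kg/m³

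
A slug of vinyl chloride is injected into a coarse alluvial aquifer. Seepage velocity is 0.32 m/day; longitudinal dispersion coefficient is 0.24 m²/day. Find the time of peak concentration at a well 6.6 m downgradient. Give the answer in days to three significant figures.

For the 1D instantaneous-source solution, setting ∂C/∂t = 0 at fixed x gives v²t² + 2Dt − x² = 0, so t = (√(D² + v²x²) − D)/v².
√(D² + v²x²) = √(0.24² + 0.32² × 6.6²) = 2.126; v² = 0.1024.
t = (2.126 − 0.24)/0.1024 = 18.4 days (vs. the pure-advection estimate x/v = 20.6 d).

18.4 days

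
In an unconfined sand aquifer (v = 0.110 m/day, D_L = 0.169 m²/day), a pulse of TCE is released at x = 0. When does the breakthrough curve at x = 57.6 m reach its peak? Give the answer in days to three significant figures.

For the 1D instantaneous-source solution, setting ∂C/∂t = 0 at fixed x gives v²t² + 2Dt − x² = 0, so t = (√(D² + v²x²) − D)/v².
√(D² + v²x²) = √(0.169² + 0.110² × 57.6²) = 6.338; v² = 0.0121.
t = (6.338 − 0.169)/0.0121 = 510 days (vs. the pure-advection estimate x/v = 524 d).

510 days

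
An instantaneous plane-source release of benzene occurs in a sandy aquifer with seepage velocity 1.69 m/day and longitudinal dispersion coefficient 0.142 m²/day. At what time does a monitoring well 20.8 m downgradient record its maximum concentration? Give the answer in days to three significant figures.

12.3 days

For the 1D instantaneous-source solution, setting ∂C/∂t = 0 at fixed x gives v²t² + 2Dt − x² = 0, so t = (√(D² + v²x²) − D)/v².
√(D² + v²x²) = √(0.142² + 1.69² × 20.8²) = 35.15; v² = 2.8561.
t = (35.15 − 0.142)/2.8561 = 12.3 days (vs. the pure-advection estimate x/v = 12.3 d).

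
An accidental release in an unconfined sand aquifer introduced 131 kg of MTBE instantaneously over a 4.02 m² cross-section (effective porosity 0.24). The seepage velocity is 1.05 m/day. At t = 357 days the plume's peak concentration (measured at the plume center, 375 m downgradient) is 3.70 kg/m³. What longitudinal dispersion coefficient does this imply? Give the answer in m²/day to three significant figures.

At the plume center C_max = M/(n_e·A·√(4πDt)), so D = M²/(4πt·(n_e·A·C_max)²).
n_e·A·C_max = 0.24 × 4.02 × 3.70 = 3.570 kg/m.
D = 131²/(4π × 357 × 3.570²) = 0.300 m²/day.

0.300 m²/day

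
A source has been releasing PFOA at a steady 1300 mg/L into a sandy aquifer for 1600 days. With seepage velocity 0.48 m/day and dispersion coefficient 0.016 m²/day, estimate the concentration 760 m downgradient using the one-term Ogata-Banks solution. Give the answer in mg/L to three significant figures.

For a continuous step input, C/C₀ ≈ ½·erfc((x−vt)/(2√(Dt))).
vt = 0.48 × 1600 = 768 m and 2√(Dt) = 2√(0.016 × 1600) = 10.12 m.
Argument (x−vt)/(2√(Dt)) = (760 − 768)/10.12 = -0.7905; ½·erfc(-0.7905) = 0.8682.
C = 1300 × 0.8682 = 1130 mg/L.

1130 mg/L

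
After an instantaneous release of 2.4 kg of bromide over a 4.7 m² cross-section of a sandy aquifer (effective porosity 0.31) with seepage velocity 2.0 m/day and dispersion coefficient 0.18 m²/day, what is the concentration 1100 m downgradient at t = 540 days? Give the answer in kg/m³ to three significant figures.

For an instantaneous plane source, C(x,t) = M/(n_e·A·√(4πDt)) · exp(−(x−vt)²/(4Dt)), with n_e·A the pore (flow) area.
Plume center vt = 2.0 × 540 = 1080 m, so the well at 1100 m is 20 m downgradient of the peak.
√(4πDt) = 34.95 m, giving peak height M/(n_e·A·√(4πDt)) = 2.4/(0.31 × 4.7 × 34.95) = 0.04713 kg/m³.
(x−vt)²/(4Dt) = (20)²/(4 × 0.18 × 540) = 1.029; exp(−1.029) = 0.3574.
C = 0.04713 × 0.3574 = 0.0168 kg/m³.

0.0168 kg/m³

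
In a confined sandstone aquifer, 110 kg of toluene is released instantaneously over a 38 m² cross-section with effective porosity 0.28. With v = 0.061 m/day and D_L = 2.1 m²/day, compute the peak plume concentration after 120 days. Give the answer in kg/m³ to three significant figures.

0.184 kg/m³

The peak of an instantaneous 1D plume sits at x = vt; there the Gaussian factor is 1 and C_max = M/(n_e·A·√(4πDt)), where n_e·A is the pore area the mass is dissolved in.
√(4πDt) = √(4π × 2.1 × 120) = 56.27 m, so C_max = 110/(0.28 × 38 × 56.27) = 0.184 kg/m³.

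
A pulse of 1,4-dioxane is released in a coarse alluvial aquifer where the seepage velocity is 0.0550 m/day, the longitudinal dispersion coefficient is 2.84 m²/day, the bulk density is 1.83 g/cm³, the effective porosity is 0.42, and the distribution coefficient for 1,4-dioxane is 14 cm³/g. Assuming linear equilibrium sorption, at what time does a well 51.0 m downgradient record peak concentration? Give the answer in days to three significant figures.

Retardation factor R = 1 + ρ_b·K_d/n = 1 + 1.83 × 14/0.42 = 62.00.
Sorption retards both mechanisms: v_R = v/R = 0.0008871 m/day, D_R = D/R = 0.04581 m²/day.
Peak time from v_R²t² + 2D_R t − x² = 0: t = (√(D_R² + v_R²x²) − D_R)/v_R².
√(D_R² + v_R²x²) = √(0.04581² + 0.0008871² × 51.0²) = 0.06438; v_R² = 7.869e-07.
t = (0.06438 − 0.04581)/7.869e-07 = 23600 days.

23600 days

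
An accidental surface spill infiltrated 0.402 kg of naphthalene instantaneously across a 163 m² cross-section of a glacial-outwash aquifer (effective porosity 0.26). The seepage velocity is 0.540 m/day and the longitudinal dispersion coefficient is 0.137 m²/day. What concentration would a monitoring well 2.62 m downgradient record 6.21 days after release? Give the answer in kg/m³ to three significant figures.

For an instantaneous plane source, C(x,t) = M/(n_e·A·√(4πDt)) · exp(−(x−vt)²/(4Dt)), with n_e·A the pore (flow) area.
Plume center vt = 0.540 × 6.21 = 3.3534 m, so the well at 2.62 m is 0.7334 m upgradient of the peak.
√(4πDt) = 3.270 m, giving peak height M/(n_e·A·√(4πDt)) = 0.402/(0.26 × 163 × 3.270) = 0.002901 kg/m³.
(x−vt)²/(4Dt) = (-0.7334)²/(4 × 0.137 × 6.21) = 0.1581; exp(−0.1581) = 0.8538.
C = 0.002901 × 0.8538 = 0.00248 kg/m³.

0.00248 kg/m³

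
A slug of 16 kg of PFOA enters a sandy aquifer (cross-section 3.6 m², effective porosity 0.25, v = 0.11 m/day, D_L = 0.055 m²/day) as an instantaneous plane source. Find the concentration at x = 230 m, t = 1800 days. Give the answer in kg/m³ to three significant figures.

For an instantaneous plane source, C(x,t) = M/(n_e·A·√(4πDt)) · exp(−(x−vt)²/(4Dt)), with n_e·A the pore (flow) area.
Plume center vt = 0.11 × 1800 = 198 m, so the well at 230 m is 32 m downgradient of the peak.
√(4πDt) = 35.27 m, giving peak height M/(n_e·A·√(4πDt)) = 16/(0.25 × 3.6 × 35.27) = 0.5040 kg/m³.
(x−vt)²/(4Dt) = (32)²/(4 × 0.055 × 1800) = 2.586; exp(−2.586) = 0.07532.
C = 0.5040 × 0.07532 = 0.0380 kg/m³.

0.0380 kg/m³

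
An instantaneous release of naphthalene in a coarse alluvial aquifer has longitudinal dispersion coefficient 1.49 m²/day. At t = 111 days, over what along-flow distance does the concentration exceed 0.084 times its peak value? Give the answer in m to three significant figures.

The plume is Gaussian with σ = √(2Dt) = √(2 × 1.49 × 111) = 18.19 m.
C/C_peak = exp(−Δx²/(2σ²)) = 0.084 ⇒ Δx = σ·√(−2 ln 0.084) = 18.19 × 2.226 = 40.49 m.
Width = 2Δx = 81.0 m.

81.0 m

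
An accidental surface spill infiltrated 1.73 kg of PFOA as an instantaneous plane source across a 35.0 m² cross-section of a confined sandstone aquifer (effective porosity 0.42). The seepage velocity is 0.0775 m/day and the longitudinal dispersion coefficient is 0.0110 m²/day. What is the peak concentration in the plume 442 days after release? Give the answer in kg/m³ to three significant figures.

The peak of an instantaneous 1D plume sits at x = vt; there the Gaussian factor is 1 and C_max = M/(n_e·A·√(4πDt)), where n_e·A is the pore area the mass is dissolved in.
√(4πDt) = √(4π × 0.0110 × 442) = 7.817 m, so C_max = 1.73/(0.42 × 35.0 × 7.817) = 0.0151 kg/m³.

0.0151 kg/m³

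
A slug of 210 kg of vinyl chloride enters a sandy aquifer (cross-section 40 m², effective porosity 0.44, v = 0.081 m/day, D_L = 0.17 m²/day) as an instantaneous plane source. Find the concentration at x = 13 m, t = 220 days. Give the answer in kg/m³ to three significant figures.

For an instantaneous plane source, C(x,t) = M/(n_e·A·√(4πDt)) · exp(−(x−vt)²/(4Dt)), with n_e·A the pore (flow) area.
Plume center vt = 0.081 × 220 = 17.82 m, so the well at 13 m is 4.82 m upgradient of the peak.
√(4πDt) = 21.68 m, giving peak height M/(n_e·A·√(4πDt)) = 210/(0.44 × 40 × 21.68) = 0.5504 kg/m³.
(x−vt)²/(4Dt) = (-4.82)²/(4 × 0.17 × 220) = 0.1553; exp(−0.1553) = 0.8562.
C = 0.5504 × 0.8562 = 0.471 kg/m³.

0.471 kg/m³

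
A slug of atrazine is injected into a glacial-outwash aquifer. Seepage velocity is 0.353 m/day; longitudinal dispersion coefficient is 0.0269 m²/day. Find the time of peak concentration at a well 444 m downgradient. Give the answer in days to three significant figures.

For the 1D instantaneous-source solution, setting ∂C/∂t = 0 at fixed x gives v²t² + 2Dt − x² = 0, so t = (√(D² + v²x²) − D)/v².
√(D² + v²x²) = √(0.0269² + 0.353² × 444²) = 156.7; v² = 0.124609.
t = (156.7 − 0.0269)/0.124609 = 1260 days (vs. the pure-advection estimate x/v = 1260 d).

1260 days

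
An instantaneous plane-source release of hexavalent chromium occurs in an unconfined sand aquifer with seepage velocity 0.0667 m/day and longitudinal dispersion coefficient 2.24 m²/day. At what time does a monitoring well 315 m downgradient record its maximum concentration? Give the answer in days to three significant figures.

4250 days

For the 1D instantaneous-source solution, setting ∂C/∂t = 0 at fixed x gives v²t² + 2Dt − x² = 0, so t = (√(D² + v²x²) − D)/v².
√(D² + v²x²) = √(2.24² + 0.0667² × 315²) = 21.13; v² = 0.00444889.
t = (21.13 − 2.24)/0.00444889 = 4250 days (vs. the pure-advection estimate x/v = 4720 d).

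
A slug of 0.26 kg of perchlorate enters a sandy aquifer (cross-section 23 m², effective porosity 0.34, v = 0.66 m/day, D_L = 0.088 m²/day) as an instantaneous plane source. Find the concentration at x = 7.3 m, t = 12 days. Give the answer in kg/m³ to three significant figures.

0.00833 kg/m³

For an instantaneous plane source, C(x,t) = M/(n_e·A·√(4πDt)) · exp(−(x−vt)²/(4Dt)), with n_e·A the pore (flow) area.
Plume center vt = 0.66 × 12 = 7.92 m, so the well at 7.3 m is 0.62 m upgradient of the peak.
√(4πDt) = 3.643 m, giving peak height M/(n_e·A·√(4πDt)) = 0.26/(0.34 × 23 × 3.643) = 0.009127 kg/m³.
(x−vt)²/(4Dt) = (-0.62)²/(4 × 0.088 × 12) = 0.09100; exp(−0.09100) = 0.9130.
C = 0.009127 × 0.9130 = 0.00833 kg/m³.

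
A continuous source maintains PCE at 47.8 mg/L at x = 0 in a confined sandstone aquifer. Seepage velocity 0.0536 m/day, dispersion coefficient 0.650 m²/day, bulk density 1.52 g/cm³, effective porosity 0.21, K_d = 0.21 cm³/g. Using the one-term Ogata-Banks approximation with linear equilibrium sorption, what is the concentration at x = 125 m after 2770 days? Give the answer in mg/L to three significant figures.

1.92 mg/L

Retardation factor R = 1 + ρ_b·K_d/n = 1 + 1.52 × 0.21/0.21 = 2.520.
Sorption retards both mechanisms: v_R = v/R = 0.02127 m/day, D_R = D/R = 0.2579 m²/day.
v_R·t = 0.02127 × 2770 = 58.9179 m; 2√(D_R t) = 53.46 m; argument = (125 − 58.9179)/53.46 = 1.236.
C = C₀ × ½·erfc(1.236) = 47.8 × 0.04023 = 1.92 mg/L.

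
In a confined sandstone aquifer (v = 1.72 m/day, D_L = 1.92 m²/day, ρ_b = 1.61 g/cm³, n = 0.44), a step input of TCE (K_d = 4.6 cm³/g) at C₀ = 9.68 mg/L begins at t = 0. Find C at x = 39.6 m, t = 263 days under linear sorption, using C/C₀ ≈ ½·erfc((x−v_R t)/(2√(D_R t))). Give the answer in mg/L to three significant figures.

0.284 mg/L

Retardation factor R = 1 + ρ_b·K_d/n = 1 + 1.61 × 4.6/0.44 = 17.83.
Sorption retards both mechanisms: v_R = v/R = 0.09647 m/day, D_R = D/R = 0.1077 m²/day.
v_R·t = 0.09647 × 263 = 25.37161 m; 2√(D_R t) = 10.64 m; argument = (39.6 − 25.37161)/10.64 = 1.337.
C = C₀ × ½·erfc(1.337) = 9.68 × 0.02933 = 0.284 mg/L.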